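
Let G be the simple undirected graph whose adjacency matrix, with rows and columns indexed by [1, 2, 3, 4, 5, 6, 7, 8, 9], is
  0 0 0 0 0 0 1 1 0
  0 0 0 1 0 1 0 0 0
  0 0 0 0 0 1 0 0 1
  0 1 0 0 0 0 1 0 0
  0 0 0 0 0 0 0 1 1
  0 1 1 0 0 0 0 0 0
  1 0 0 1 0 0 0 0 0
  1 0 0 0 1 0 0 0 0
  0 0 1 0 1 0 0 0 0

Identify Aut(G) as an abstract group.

Every vertex has degree 2 and the graph is connected, so G is the 9-cycle C_9. The automorphisms of the 9-cycle are exactly the symmetries of a regular 9-gon: the dihedral group D_9, |D_9| = 18.

D_9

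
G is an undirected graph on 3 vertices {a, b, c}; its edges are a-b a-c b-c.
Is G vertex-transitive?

Yes

Every vertex has degree 2, so G is the complete graph K_3. Every bijection on the vertex set is an automorphism of K_3; hence Aut(K_3) ≅ S_3, order 6. This group acts transitively on the 3 vertices.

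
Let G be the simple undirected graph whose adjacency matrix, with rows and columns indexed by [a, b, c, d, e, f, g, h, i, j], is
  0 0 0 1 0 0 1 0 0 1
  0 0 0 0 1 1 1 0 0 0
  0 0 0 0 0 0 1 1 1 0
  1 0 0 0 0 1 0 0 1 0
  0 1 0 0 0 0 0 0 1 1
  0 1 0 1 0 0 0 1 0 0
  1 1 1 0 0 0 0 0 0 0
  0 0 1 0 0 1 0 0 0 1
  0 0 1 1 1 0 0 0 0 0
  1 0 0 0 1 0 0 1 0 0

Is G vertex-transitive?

Yes

G is 3-regular on 10 vertices with no triangles and no 4-cycles (girth 5): this is the Petersen graph. It is a classical fact that the Petersen graph has automorphism group S_5 (order 120), arising from its description as the Kneser graph K(5,2). Under this action every vertex can be carried to every other, so G is vertex-transitive.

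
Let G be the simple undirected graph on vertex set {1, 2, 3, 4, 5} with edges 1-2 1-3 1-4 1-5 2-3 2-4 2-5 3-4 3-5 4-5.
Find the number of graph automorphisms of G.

Every vertex has degree 4, so G is the complete graph K_5. Any permutation of the 5 vertices preserves K_5, so Aut(K_5) = S_5 of order 5! = 120.

120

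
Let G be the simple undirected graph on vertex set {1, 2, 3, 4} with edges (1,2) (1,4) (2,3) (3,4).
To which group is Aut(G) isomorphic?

G is 2-regular and bipartite on 2^2 = 4 vertices with girth 4; it is the hypercube graph Q_2. Aut(Q_2) consists of the signed permutations of the 2 coordinate axes: 2! permutations times 2^2 sign flips, so |Aut| = 2^2·2! = 8.

the hyperoctahedral group B_2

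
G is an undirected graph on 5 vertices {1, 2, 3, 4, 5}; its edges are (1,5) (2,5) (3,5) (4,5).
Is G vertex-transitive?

No

Vertex 5 is the only vertex of degree 4, so every automorphism fixes it; G is not vertex-transitive.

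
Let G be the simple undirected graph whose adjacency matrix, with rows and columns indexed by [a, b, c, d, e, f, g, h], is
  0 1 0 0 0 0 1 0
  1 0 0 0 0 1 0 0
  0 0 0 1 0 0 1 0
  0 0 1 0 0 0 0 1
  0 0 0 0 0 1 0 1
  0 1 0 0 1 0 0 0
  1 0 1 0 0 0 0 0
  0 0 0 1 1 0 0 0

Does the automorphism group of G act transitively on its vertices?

Yes

Every vertex has degree 2 and the graph is connected, so G is the 8-cycle C_8. C_8 has 8 rotations and 8 reflections, so Aut(C_8) ≅ D_8 of order 16. This group acts transitively on the 8 vertices.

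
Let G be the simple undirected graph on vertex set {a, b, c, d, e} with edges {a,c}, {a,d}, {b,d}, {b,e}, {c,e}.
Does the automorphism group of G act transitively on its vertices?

Yes

G is 2-regular and connected on 5 vertices, i.e. the cycle C_5. C_5 has 5 rotations and 5 reflections, so Aut(C_5) ≅ D_5 of order 10. This group acts transitively on the 5 vertices.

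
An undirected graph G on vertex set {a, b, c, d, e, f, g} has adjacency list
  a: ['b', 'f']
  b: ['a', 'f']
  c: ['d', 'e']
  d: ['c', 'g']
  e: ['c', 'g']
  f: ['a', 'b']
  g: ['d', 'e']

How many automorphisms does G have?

48

G has two connected components, {c, d, e, g} and {a, b, f}; each is 2-regular, so G = C_4 ⊔ C_3. No automorphism exchanges components of different sizes, hence Aut(G) is the direct product D_3 × D_4, order 48.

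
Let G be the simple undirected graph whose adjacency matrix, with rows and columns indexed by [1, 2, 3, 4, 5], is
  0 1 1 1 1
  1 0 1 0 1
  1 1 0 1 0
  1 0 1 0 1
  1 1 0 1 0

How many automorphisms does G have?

Vertex 1 is the unique vertex of degree 4; the remaining 4 vertices each have degree 3 and induce a cycle, so G is the wheel on 5 vertices with hub 1. With the hub fixed, the remaining symmetry is that of the rim cycle C_4, giving the dihedral group D_4.

8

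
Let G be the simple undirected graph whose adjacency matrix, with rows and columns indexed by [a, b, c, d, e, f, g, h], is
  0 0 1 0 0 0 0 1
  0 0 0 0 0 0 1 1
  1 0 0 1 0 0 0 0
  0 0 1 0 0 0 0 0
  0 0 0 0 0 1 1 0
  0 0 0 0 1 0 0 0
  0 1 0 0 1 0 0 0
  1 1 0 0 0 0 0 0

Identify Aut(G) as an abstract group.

The degree sequence is [2, 2, 2, 1, 2, 1, 2, 2]; the two degree-1 vertices d and f are the ends of a path, so G = P_8. A path has exactly one nontrivial symmetry — reversal — giving Aut(G) of order 2.

C_2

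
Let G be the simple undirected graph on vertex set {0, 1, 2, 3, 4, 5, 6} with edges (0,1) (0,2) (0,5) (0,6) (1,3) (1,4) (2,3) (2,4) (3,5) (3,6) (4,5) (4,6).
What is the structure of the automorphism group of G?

The vertices split by degree into {0, 3, 4} (degree 4) and {1, 2, 5, 6} (degree 3); every edge runs between the two parts, so G is the complete bipartite graph K_{3,4}. The parts have unequal sizes, so no automorphism swaps them; each part is permuted independently, giving S_4 × S_3 of order 4!·3! = 144.

S_4 × S_3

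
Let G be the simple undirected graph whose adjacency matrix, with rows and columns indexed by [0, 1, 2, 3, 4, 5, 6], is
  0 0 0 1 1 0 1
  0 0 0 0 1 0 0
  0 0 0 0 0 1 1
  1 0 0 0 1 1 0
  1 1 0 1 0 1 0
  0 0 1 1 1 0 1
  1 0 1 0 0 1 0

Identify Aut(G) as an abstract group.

Degrees alone do not determine every vertex (e.g. 0 and 3 both have degree 3), but their neighbour-degree multisets differ: N(0) has degrees [3, 3, 4] while N(3) has degrees [3, 4, 4]. Repeating this refinement separates all vertices, so the only automorphism is the identity.

1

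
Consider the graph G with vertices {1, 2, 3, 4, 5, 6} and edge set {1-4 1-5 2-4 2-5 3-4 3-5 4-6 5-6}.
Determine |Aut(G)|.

48

The vertices split by degree into {4, 5} (degree 4) and {1, 2, 3, 6} (degree 2); every edge runs between the two parts, so G is the complete bipartite graph K_{2,4}. The parts have unequal sizes, so no automorphism swaps them; each part is permuted independently, giving S_4 × S_2 of order 4!·2! = 48.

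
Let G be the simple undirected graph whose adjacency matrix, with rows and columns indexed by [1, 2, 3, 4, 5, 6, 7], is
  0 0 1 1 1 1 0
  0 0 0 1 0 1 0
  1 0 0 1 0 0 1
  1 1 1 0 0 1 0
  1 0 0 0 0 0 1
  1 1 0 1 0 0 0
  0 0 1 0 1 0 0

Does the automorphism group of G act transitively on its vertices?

No

Automorphisms preserve degree, but G has vertices of degree 2 and vertices of degree 4; no automorphism maps one to the other, so G is not vertex-transitive.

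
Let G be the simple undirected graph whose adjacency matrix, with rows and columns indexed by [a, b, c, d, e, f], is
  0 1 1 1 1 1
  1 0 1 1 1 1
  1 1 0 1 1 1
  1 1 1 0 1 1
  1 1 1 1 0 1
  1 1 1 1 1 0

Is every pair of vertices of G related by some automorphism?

Yes

Every vertex has degree 5, so G is the complete graph K_6. Any permutation of the 6 vertices preserves K_6, so Aut(K_6) = S_6 of order 6! = 720. This group acts transitively on the 6 vertices.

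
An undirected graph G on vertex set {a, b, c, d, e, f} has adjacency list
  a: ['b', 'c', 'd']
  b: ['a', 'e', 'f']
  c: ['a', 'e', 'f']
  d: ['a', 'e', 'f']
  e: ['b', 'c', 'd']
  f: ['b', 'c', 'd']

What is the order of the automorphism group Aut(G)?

72

G is 3-regular and bipartite with parts {b, c, d} and {a, e, f} (each part is independent and every cross-pair is an edge), so G = K_{3,3}. Aut(K_{3,3}) is the wreath product S_3 ≀ Z_2: permute within each part, then optionally swap the parts; |Aut| = 2·(3!)² = 72.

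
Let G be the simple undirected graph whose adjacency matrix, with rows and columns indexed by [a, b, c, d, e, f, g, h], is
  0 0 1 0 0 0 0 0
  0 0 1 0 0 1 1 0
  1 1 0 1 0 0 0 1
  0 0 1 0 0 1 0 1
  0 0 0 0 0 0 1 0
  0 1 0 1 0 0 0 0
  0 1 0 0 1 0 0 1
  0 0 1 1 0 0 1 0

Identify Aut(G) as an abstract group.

1

The degree sequence is [1, 3, 4, 3, 1, 2, 3, 3]. Checking the degree-preserving permutations of the vertex set shows that none except the identity preserves every edge, so Aut(G) is trivial.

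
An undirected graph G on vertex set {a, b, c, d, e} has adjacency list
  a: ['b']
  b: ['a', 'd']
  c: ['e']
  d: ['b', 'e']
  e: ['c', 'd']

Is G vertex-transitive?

Automorphisms preserve degree, but G has vertices of degree 1 and vertices of degree 2; no automorphism maps one to the other, so G is not vertex-transitive.

No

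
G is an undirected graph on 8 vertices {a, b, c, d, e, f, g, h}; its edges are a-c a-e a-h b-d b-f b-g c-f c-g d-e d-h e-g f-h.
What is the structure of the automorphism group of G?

G is 3-regular and bipartite on 2^3 = 8 vertices with girth 4; it is the hypercube graph Q_3. Aut(Q_3) consists of the signed permutations of the 3 coordinate axes: 3! permutations times 2^3 sign flips, so |Aut| = 2^3·3! = 48.

Z_2^3 ⋊ S_3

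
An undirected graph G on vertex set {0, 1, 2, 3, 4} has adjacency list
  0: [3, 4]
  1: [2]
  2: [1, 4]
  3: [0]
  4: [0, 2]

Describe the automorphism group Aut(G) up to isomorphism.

C_2

The degree sequence is [2, 1, 2, 1, 2]; the two degree-1 vertices 1 and 3 are the ends of a path, so G = P_5. A path has exactly one nontrivial symmetry — reversal — giving Aut(G) of order 2.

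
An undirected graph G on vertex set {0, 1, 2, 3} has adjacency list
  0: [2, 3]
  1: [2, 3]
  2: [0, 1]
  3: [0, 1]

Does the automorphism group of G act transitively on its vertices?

Yes

Every vertex has degree 2 and the graph is connected, so G is the 4-cycle C_4. The automorphisms of the 4-cycle are exactly the symmetries of a regular 4-gon: the dihedral group D_4, |D_4| = 8. This group acts transitively on the 4 vertices.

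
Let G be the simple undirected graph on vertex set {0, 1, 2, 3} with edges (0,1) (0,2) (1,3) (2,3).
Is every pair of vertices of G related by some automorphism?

Yes

G is 2-regular and bipartite on 2^2 = 4 vertices with girth 4; it is the hypercube graph Q_2. The symmetry group of the 2-cube is the hyperoctahedral group B_2 = Z_2 ≀ S_2, of order 2^2·2! = 8. This group acts transitively on the 4 vertices.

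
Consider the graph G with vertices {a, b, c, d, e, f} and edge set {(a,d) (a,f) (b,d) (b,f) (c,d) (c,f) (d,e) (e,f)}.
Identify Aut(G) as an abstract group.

S_2 × S_4

The vertices split by degree into {d, f} (degree 4) and {a, b, c, e} (degree 2); every edge runs between the two parts, so G is the complete bipartite graph K_{2,4}. Automorphisms preserve the bipartition setwise (since the parts differ in size) and act as S_2 × S_4 within it; |Aut| = 48.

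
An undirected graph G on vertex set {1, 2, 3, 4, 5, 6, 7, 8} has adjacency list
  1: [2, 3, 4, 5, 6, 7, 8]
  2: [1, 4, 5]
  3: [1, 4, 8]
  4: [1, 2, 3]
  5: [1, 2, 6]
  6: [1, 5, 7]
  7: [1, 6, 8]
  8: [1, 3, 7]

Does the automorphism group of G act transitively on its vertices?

Vertex 1 is the only vertex of degree 7, so every automorphism fixes it; G is not vertex-transitive.

No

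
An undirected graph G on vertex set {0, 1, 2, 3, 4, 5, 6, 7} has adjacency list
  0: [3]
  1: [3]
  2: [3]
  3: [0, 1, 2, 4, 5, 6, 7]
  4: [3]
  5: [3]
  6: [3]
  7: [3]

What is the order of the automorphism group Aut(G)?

5040

Vertex 3 has degree 7 and every other vertex has degree 1, so G is the star K_{1,7} with centre 3. Any automorphism fixes the centre and permutes the 7 leaves freely, so Aut(G) ≅ S_7 of order 7! = 5040.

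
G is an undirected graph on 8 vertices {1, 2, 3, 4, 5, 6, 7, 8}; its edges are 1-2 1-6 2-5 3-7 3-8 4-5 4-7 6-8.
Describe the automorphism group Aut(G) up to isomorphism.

D_8

Every vertex has degree 2 and the graph is connected, so G is the 8-cycle C_8. The automorphisms of the 8-cycle are exactly the symmetries of a regular 8-gon: the dihedral group D_8, |D_8| = 16.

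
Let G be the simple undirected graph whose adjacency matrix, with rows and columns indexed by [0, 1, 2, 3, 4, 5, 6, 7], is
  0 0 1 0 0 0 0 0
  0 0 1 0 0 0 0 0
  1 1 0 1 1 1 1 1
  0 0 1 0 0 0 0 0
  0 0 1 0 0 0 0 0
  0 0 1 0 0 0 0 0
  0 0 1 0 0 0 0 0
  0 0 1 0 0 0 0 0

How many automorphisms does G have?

Vertex 2 has degree 7 and every other vertex has degree 1, so G is the star K_{1,7} with centre 2. The 7 leaves are pairwise interchangeable while the centre is fixed, giving Aut(G) = S_7.

5040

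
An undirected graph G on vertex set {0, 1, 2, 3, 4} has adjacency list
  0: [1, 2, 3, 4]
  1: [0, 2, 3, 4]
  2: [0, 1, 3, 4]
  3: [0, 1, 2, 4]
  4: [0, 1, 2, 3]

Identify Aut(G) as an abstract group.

the symmetric group on 5 letters

Every vertex has degree 4, so G is the complete graph K_5. Every bijection on the vertex set is an automorphism of K_5; hence Aut(K_5) ≅ S_5, order 120.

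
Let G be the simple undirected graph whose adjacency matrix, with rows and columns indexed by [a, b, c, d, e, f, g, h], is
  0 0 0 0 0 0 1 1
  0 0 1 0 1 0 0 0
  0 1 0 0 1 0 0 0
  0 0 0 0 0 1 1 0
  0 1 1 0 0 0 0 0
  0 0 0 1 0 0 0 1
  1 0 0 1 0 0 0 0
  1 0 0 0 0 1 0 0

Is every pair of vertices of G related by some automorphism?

G has two connected components, {a, d, f, g, h} and {b, c, e}; each is 2-regular, so G = C_5 ⊔ C_3. The orbit of a under Aut(G) is {a, d, f, g, h}, which does not contain b, so G is not vertex-transitive.

No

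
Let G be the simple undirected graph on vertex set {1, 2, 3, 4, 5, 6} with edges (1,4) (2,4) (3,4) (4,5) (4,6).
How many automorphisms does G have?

120

Vertex 4 has degree 5 and every other vertex has degree 1, so G is the star K_{1,5} with centre 4. Any automorphism fixes the centre and permutes the 5 leaves freely, so Aut(G) ≅ S_5 of order 5! = 120.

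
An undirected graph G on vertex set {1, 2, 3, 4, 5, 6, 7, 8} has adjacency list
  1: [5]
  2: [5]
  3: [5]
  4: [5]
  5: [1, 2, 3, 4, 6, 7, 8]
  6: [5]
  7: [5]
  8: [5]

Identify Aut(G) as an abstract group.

Vertex 5 has degree 7 and every other vertex has degree 1, so G is the star K_{1,7} with centre 5. The 7 leaves are pairwise interchangeable while the centre is fixed, giving Aut(G) = S_7.

S_7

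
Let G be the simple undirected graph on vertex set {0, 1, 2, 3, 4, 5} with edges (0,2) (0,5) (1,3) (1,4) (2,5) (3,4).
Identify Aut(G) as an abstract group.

G has two connected components, {1, 3, 4} and {0, 2, 5}; each is 2-regular, so G = C_3 ⊔ C_3. Aut of a disjoint union of two copies of C_3 is the wreath product D_3 ≀ Z_2, of order 2·6² = 72.

(D_3 × D_3) ⋊ Z_2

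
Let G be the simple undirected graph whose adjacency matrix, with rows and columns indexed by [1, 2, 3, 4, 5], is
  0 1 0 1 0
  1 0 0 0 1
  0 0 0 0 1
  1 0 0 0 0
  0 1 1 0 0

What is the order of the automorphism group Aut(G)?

The degree sequence is [2, 2, 1, 1, 2]; the two degree-1 vertices 3 and 4 are the ends of a path, so G = P_5. A path has exactly one nontrivial symmetry — reversal — giving Aut(G) of order 2.

2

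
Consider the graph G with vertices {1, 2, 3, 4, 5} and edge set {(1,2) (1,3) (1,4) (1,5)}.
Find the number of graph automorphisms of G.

Vertex 1 has degree 4 and every other vertex has degree 1, so G is the star K_{1,4} with centre 1. The 4 leaves are pairwise interchangeable while the centre is fixed, giving Aut(G) = S_4.

24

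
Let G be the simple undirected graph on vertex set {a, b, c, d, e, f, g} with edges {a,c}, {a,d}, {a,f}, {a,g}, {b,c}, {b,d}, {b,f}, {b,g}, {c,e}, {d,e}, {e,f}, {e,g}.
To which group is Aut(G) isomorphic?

S_4 × S_3

The vertices split by degree into {a, b, e} (degree 4) and {c, d, f, g} (degree 3); every edge runs between the two parts, so G is the complete bipartite graph K_{3,4}. The parts have unequal sizes, so no automorphism swaps them; each part is permuted independently, giving S_4 × S_3 of order 4!·3! = 144.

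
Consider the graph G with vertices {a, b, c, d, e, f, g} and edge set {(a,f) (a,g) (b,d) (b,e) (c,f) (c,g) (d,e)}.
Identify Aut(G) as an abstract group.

G has two connected components, {a, c, f, g} and {b, d, e}; each is 2-regular, so G = C_4 ⊔ C_3. The components are non-isomorphic (different sizes), so Aut(G) = Aut(C_3) × Aut(C_4) = D_3 × D_4 of order 6·8 = 48.

D_3 × D_4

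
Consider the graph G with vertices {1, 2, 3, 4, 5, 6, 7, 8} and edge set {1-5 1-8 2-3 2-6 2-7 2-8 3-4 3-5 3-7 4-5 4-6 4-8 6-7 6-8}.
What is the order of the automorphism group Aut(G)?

1

The degree sequence is [2, 4, 4, 4, 3, 4, 3, 4]. Checking the degree-preserving permutations of the vertex set shows that none except the identity preserves every edge, so Aut(G) is trivial.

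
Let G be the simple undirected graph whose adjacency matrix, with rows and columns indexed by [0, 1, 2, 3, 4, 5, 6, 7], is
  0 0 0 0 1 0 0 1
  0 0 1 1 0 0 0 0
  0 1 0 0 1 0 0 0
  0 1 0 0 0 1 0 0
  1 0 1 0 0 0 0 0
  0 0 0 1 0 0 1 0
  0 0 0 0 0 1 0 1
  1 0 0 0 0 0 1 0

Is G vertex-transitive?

Yes

Every vertex has degree 2 and the graph is connected, so G is the 8-cycle C_8. The automorphisms of the 8-cycle are exactly the symmetries of a regular 8-gon: the dihedral group D_8, |D_8| = 16. Under this action every vertex can be carried to every other, so G is vertex-transitive.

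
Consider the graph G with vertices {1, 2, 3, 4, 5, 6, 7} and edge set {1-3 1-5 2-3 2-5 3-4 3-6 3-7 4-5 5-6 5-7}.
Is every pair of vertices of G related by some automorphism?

No

Automorphisms preserve degree, but G has vertices of degree 2 and vertices of degree 5; no automorphism maps one to the other, so G is not vertex-transitive.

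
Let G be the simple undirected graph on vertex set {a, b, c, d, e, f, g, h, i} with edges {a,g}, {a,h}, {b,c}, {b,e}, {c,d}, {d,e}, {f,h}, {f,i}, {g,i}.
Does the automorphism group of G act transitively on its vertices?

G has two connected components, {a, f, g, h, i} and {b, c, d, e}; each is 2-regular, so G = C_5 ⊔ C_4. The orbit of a under Aut(G) is {a, f, g, h, i}, which does not contain b, so G is not vertex-transitive.

No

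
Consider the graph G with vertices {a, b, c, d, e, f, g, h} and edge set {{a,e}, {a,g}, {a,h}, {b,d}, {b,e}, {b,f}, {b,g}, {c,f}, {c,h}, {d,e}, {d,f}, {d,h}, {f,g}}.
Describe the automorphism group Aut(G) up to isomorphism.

{e}

The degree sequence is [3, 4, 2, 4, 3, 4, 3, 3]. Checking the degree-preserving permutations of the vertex set shows that none except the identity preserves every edge, so Aut(G) is trivial.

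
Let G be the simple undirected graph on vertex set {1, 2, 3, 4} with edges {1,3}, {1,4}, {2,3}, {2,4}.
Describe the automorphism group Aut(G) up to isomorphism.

(S_2 × S_2) ⋊ Z_2

G is 2-regular and bipartite with parts {3, 4} and {1, 2} (each part is independent and every cross-pair is an edge), so G = K_{2,2}. Aut(K_{2,2}) is the wreath product S_2 ≀ Z_2: permute within each part, then optionally swap the parts; |Aut| = 2·(2!)² = 8.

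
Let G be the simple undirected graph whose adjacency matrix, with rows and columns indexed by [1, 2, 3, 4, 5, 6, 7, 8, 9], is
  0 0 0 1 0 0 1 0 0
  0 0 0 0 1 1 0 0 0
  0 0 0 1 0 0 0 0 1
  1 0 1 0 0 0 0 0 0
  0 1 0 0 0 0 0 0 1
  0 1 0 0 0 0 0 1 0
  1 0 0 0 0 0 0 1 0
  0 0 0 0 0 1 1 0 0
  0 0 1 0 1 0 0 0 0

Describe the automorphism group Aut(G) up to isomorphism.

D_9

Every vertex has degree 2 and the graph is connected, so G is the 9-cycle C_9. C_9 has 9 rotations and 9 reflections, so Aut(C_9) ≅ D_9 of order 18.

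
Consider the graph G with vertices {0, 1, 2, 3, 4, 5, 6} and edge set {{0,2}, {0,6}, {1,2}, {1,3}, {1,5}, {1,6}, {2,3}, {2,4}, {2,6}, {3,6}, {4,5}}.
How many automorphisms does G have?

1

The degree sequence is [2, 4, 5, 3, 2, 2, 4]. Checking the degree-preserving permutations of the vertex set shows that none except the identity preserves every edge, so Aut(G) is trivial.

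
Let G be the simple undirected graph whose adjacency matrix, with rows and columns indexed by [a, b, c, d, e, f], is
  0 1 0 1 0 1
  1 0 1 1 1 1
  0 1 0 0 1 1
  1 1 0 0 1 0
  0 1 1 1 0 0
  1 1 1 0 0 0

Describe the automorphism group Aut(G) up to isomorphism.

D_5

Vertex b is the unique vertex of degree 5; the remaining 5 vertices each have degree 3 and induce a cycle, so G is the wheel on 6 vertices with hub b. Every automorphism fixes the hub and acts on the rim 5-cycle, so Aut(G) ≅ Aut(C_5) = D_5 of order 10.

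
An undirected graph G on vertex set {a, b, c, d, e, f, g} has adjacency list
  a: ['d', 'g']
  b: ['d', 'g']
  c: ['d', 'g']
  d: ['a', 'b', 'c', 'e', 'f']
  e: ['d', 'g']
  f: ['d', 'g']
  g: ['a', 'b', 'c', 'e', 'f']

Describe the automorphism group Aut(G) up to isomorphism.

S_5 × S_2

The vertices split by degree into {d, g} (degree 5) and {a, b, c, e, f} (degree 2); every edge runs between the two parts, so G is the complete bipartite graph K_{2,5}. Automorphisms preserve the bipartition setwise (since the parts differ in size) and act as S_5 × S_2 within it; |Aut| = 240.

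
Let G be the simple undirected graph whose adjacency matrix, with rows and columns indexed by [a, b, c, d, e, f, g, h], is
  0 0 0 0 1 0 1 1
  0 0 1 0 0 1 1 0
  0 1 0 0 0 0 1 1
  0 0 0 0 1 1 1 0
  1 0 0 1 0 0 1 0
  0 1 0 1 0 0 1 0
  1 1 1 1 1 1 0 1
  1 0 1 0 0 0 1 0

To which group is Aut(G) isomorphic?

Vertex g is the unique vertex of degree 7; the remaining 7 vertices each have degree 3 and induce a cycle, so G is the wheel on 8 vertices with hub g. Every automorphism fixes the hub and acts on the rim 7-cycle, so Aut(G) ≅ Aut(C_7) = D_7 of order 14.

D_7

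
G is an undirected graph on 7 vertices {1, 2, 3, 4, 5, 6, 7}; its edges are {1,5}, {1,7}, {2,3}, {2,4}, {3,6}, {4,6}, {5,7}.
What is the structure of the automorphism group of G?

D_4 × D_3

G has two connected components, {2, 3, 4, 6} and {1, 5, 7}; each is 2-regular, so G = C_4 ⊔ C_3. No automorphism exchanges components of different sizes, hence Aut(G) is the direct product D_4 × D_3, order 48.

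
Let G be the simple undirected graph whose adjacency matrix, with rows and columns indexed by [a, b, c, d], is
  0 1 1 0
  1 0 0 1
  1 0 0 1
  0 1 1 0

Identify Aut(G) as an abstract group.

D_4

G is 2-regular and bipartite on 2^2 = 4 vertices with girth 4; it is the hypercube graph Q_2. The symmetry group of the 2-cube is the hyperoctahedral group B_2 = Z_2 ≀ S_2, of order 2^2·2! = 8.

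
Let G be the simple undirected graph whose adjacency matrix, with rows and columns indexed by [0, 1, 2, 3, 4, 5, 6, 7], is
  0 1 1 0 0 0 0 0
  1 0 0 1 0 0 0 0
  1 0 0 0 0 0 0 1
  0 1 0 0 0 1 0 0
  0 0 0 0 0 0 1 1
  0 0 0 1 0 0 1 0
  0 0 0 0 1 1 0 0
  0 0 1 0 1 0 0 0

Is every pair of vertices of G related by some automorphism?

Yes

Every vertex has degree 2 and the graph is connected, so G is the 8-cycle C_8. C_8 has 8 rotations and 8 reflections, so Aut(C_8) ≅ D_8 of order 16. This group acts transitively on the 8 vertices.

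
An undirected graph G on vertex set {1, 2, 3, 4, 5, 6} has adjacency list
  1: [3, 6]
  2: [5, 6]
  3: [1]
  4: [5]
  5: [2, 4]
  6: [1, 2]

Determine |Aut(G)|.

The degree sequence is [2, 2, 1, 1, 2, 2]; the two degree-1 vertices 3 and 4 are the ends of a path, so G = P_6. The only nontrivial automorphism of a path is the end-to-end reflection, so Aut(G) ≅ Z_2.

2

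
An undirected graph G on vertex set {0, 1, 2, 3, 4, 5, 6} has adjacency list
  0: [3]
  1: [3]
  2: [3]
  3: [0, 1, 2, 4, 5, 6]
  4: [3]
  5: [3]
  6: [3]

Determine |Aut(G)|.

720

Vertex 3 has degree 6 and every other vertex has degree 1, so G is the star K_{1,6} with centre 3. Any automorphism fixes the centre and permutes the 6 leaves freely, so Aut(G) ≅ S_6 of order 6! = 720.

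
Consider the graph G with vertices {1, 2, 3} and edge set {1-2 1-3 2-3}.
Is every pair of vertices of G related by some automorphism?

Every vertex has degree 2, so G is the complete graph K_3. Every bijection on the vertex set is an automorphism of K_3; hence Aut(K_3) ≅ S_3, order 6. Under this action every vertex can be carried to every other, so G is vertex-transitive.

Yes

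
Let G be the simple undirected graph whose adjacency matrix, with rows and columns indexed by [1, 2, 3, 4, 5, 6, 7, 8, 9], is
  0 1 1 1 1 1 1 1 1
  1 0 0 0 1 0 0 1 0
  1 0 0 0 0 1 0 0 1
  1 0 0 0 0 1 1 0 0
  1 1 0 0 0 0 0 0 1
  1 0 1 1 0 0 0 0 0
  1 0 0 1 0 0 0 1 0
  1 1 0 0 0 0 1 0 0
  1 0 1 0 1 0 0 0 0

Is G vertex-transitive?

Vertex 1 is the only vertex of degree 8, so every automorphism fixes it; G is not vertex-transitive.

No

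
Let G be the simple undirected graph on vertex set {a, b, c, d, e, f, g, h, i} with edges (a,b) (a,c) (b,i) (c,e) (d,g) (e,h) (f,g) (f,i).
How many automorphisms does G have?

2

The degree sequence is [2, 2, 2, 1, 2, 2, 2, 1, 2]; the two degree-1 vertices d and h are the ends of a path, so G = P_9. The only nontrivial automorphism of a path is the end-to-end reflection, so Aut(G) ≅ Z_2.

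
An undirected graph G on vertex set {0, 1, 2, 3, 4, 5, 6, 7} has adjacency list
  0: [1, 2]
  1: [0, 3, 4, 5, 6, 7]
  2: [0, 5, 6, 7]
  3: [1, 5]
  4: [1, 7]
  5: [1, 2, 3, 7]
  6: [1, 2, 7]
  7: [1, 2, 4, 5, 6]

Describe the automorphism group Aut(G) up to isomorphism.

{e}

The degree sequence is [2, 6, 4, 2, 2, 4, 3, 5]. Checking the degree-preserving permutations of the vertex set shows that none except the identity preserves every edge, so Aut(G) is trivial.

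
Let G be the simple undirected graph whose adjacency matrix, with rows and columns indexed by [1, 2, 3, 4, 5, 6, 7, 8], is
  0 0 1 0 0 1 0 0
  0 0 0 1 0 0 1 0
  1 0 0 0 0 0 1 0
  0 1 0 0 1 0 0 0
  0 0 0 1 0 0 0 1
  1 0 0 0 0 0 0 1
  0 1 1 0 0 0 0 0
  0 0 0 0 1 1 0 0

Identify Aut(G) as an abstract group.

D_8

Every vertex has degree 2 and the graph is connected, so G is the 8-cycle C_8. The automorphisms of the 8-cycle are exactly the symmetries of a regular 8-gon: the dihedral group D_8, |D_8| = 16.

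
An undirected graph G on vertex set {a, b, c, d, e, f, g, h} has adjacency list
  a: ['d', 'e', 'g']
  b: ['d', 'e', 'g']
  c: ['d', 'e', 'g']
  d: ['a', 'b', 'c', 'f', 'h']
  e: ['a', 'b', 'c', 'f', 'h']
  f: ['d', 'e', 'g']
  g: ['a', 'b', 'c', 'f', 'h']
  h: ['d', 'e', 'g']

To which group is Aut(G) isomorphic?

S_3 × S_5

The vertices split by degree into {d, e, g} (degree 5) and {a, b, c, f, h} (degree 3); every edge runs between the two parts, so G is the complete bipartite graph K_{3,5}. Automorphisms preserve the bipartition setwise (since the parts differ in size) and act as S_3 × S_5 within it; |Aut| = 720.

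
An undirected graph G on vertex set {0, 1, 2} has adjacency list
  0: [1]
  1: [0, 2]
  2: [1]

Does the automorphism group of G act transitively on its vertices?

No

Vertex 1 is the only vertex of degree 2, so every automorphism fixes it; G is not vertex-transitive.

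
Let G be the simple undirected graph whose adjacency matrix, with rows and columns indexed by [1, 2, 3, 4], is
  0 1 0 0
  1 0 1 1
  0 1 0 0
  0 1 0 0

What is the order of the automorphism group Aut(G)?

Vertex 2 has degree 3 and every other vertex has degree 1, so G is the star K_{1,3} with centre 2. The 3 leaves are pairwise interchangeable while the centre is fixed, giving Aut(G) = S_3.

6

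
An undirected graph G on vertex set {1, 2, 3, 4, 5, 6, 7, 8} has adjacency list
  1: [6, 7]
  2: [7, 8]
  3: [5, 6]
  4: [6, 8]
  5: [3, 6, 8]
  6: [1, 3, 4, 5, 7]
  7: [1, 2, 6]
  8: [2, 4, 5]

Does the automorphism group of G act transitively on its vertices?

Vertex 6 is the only vertex of degree 5, so every automorphism fixes it; G is not vertex-transitive.

No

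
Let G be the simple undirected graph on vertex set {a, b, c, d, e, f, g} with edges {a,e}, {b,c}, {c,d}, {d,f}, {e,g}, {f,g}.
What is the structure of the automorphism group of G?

C_2

The degree sequence is [1, 1, 2, 2, 2, 2, 2]; the two degree-1 vertices a and b are the ends of a path, so G = P_7. A path has exactly one nontrivial symmetry — reversal — giving Aut(G) of order 2.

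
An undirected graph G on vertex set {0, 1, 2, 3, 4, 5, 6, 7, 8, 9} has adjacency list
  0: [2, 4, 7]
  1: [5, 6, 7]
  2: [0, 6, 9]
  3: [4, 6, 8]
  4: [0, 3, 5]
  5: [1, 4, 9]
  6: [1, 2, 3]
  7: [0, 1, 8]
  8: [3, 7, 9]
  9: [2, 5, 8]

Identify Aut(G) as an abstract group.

S_5

G is 3-regular on 10 vertices with no triangles and no 4-cycles (girth 5): this is the Petersen graph. It is a classical fact that the Petersen graph has automorphism group S_5 (order 120), arising from its description as the Kneser graph K(5,2).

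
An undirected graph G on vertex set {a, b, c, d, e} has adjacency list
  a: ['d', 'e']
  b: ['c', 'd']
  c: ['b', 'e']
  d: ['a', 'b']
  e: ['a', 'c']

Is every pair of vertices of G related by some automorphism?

Yes

G is 2-regular and connected on 5 vertices, i.e. the cycle C_5. C_5 has 5 rotations and 5 reflections, so Aut(C_5) ≅ D_5 of order 10. This group acts transitively on the 5 vertices.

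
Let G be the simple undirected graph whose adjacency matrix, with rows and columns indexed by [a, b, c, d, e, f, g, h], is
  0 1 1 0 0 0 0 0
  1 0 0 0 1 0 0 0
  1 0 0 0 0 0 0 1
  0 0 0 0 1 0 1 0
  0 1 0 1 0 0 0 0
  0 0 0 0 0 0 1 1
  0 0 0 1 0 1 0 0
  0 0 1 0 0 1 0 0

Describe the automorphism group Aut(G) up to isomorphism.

D_8

G is 2-regular and connected on 8 vertices, i.e. the cycle C_8. C_8 has 8 rotations and 8 reflections, so Aut(C_8) ≅ D_8 of order 16.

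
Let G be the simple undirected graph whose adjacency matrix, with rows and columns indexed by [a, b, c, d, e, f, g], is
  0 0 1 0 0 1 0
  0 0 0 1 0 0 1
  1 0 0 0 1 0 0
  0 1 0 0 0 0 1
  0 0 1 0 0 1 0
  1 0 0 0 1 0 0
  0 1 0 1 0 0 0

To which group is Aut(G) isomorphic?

G has two connected components, {a, c, e, f} and {b, d, g}; each is 2-regular, so G = C_4 ⊔ C_3. No automorphism exchanges components of different sizes, hence Aut(G) is the direct product D_4 × D_3, order 48.

D_4 × D_3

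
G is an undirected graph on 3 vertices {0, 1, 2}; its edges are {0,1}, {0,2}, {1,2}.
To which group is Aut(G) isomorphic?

All 3 vertices are pairwise adjacent: G = K_3. Every bijection on the vertex set is an automorphism of K_3; hence Aut(K_3) ≅ S_3, order 6.

S_3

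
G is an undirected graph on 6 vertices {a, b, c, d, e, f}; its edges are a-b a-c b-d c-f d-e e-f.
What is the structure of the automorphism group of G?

the dihedral group of order 12

G is 2-regular and connected on 6 vertices, i.e. the cycle C_6. The automorphisms of the 6-cycle are exactly the symmetries of a regular 6-gon: the dihedral group D_6, |D_6| = 12.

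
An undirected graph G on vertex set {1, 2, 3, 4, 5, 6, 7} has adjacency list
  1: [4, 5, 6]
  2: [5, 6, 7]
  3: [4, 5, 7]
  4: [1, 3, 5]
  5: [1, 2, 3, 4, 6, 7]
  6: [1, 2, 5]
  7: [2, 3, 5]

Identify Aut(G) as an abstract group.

the dihedral group of order 12

Vertex 5 is the unique vertex of degree 6; the remaining 6 vertices each have degree 3 and induce a cycle, so G is the wheel on 7 vertices with hub 5. Every automorphism fixes the hub and acts on the rim 6-cycle, so Aut(G) ≅ Aut(C_6) = D_6 of order 12.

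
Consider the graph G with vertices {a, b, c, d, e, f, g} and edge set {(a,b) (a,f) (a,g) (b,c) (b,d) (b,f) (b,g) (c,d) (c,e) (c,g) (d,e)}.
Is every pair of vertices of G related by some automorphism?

Vertex b is the only vertex of degree 5, so every automorphism fixes it; G is not vertex-transitive.

No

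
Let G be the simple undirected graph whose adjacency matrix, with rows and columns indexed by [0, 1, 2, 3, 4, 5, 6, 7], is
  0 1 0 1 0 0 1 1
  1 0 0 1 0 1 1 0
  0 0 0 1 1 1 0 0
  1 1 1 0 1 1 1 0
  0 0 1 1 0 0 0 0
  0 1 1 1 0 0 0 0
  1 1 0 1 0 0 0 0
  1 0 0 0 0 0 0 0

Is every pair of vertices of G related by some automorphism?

Vertex 3 is the only vertex of degree 6, so every automorphism fixes it; G is not vertex-transitive.

No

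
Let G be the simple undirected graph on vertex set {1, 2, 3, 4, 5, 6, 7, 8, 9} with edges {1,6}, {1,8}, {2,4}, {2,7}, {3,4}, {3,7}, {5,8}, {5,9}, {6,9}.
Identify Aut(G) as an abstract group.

G has two connected components, {1, 5, 6, 8, 9} and {2, 3, 4, 7}; each is 2-regular, so G = C_5 ⊔ C_4. No automorphism exchanges components of different sizes, hence Aut(G) is the direct product D_5 × D_4, order 80.

D_5 × D_4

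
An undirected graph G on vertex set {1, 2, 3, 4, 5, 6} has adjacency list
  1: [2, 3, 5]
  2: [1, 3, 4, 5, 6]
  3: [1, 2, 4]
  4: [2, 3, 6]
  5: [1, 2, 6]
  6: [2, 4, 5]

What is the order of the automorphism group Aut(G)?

Vertex 2 is the unique vertex of degree 5; the remaining 5 vertices each have degree 3 and induce a cycle, so G is the wheel on 6 vertices with hub 2. With the hub fixed, the remaining symmetry is that of the rim cycle C_5, giving the dihedral group D_5.

10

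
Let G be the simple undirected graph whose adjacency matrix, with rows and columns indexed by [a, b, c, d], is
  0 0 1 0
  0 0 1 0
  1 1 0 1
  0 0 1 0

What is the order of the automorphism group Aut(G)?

6

Vertex c has degree 3 and every other vertex has degree 1, so G is the star K_{1,3} with centre c. Any automorphism fixes the centre and permutes the 3 leaves freely, so Aut(G) ≅ S_3 of order 3! = 6.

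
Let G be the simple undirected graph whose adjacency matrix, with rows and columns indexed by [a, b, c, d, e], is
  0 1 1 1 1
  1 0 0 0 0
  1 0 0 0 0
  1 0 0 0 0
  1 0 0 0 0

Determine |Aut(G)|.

24

Vertex a has degree 4 and every other vertex has degree 1, so G is the star K_{1,4} with centre a. Any automorphism fixes the centre and permutes the 4 leaves freely, so Aut(G) ≅ S_4 of order 4! = 24.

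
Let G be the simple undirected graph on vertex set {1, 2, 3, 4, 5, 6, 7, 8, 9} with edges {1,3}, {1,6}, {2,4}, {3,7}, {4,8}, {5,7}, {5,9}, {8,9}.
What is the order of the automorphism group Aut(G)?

The degree sequence is [2, 1, 2, 2, 2, 1, 2, 2, 2]; the two degree-1 vertices 2 and 6 are the ends of a path, so G = P_9. A path has exactly one nontrivial symmetry — reversal — giving Aut(G) of order 2.

2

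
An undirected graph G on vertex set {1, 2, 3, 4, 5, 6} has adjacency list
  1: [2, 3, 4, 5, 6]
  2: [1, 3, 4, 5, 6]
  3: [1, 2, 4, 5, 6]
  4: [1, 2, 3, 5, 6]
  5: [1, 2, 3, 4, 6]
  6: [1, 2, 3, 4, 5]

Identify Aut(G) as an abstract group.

All 6 vertices are pairwise adjacent: G = K_6. Every bijection on the vertex set is an automorphism of K_6; hence Aut(K_6) ≅ S_6, order 720.

the symmetric group on 6 letters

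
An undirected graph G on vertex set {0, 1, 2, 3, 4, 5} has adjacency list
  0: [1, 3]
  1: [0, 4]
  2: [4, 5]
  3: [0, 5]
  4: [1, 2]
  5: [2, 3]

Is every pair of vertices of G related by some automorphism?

Every vertex has degree 2 and the graph is connected, so G is the 6-cycle C_6. The automorphisms of the 6-cycle are exactly the symmetries of a regular 6-gon: the dihedral group D_6, |D_6| = 12. Under this action every vertex can be carried to every other, so G is vertex-transitive.

Yes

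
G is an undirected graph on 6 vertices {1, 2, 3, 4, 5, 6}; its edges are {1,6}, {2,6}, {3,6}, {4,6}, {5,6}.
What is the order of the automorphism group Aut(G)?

Vertex 6 has degree 5 and every other vertex has degree 1, so G is the star K_{1,5} with centre 6. Any automorphism fixes the centre and permutes the 5 leaves freely, so Aut(G) ≅ S_5 of order 5! = 120.

120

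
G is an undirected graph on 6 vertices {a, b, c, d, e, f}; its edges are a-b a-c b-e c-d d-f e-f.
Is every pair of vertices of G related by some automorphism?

Yes

Every vertex has degree 2 and the graph is connected, so G is the 6-cycle C_6. C_6 has 6 rotations and 6 reflections, so Aut(C_6) ≅ D_6 of order 12. Under this action every vertex can be carried to every other, so G is vertex-transitive.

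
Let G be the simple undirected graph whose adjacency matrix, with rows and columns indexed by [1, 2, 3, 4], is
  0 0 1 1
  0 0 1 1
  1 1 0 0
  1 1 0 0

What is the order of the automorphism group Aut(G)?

8

G is 2-regular and bipartite on 2^2 = 4 vertices with girth 4; it is the hypercube graph Q_2. The symmetry group of the 2-cube is the hyperoctahedral group B_2 = Z_2 ≀ S_2, of order 2^2·2! = 8.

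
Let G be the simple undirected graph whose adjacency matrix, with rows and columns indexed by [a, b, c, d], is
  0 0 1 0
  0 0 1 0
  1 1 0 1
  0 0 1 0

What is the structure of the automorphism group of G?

S_3

Vertex c has degree 3 and every other vertex has degree 1, so G is the star K_{1,3} with centre c. The 3 leaves are pairwise interchangeable while the centre is fixed, giving Aut(G) = S_3.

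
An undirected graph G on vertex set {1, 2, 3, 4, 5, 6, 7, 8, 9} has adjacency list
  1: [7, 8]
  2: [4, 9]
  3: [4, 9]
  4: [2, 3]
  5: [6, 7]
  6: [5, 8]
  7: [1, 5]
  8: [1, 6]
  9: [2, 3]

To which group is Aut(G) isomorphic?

G has two connected components, {1, 5, 6, 7, 8} and {2, 3, 4, 9}; each is 2-regular, so G = C_5 ⊔ C_4. No automorphism exchanges components of different sizes, hence Aut(G) is the direct product D_5 × D_4, order 80.

D_5 × D_4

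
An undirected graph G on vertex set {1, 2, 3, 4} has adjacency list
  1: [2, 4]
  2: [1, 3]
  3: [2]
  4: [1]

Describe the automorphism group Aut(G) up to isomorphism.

the cyclic group of order 2

The degree sequence is [2, 2, 1, 1]; the two degree-1 vertices 3 and 4 are the ends of a path, so G = P_4. A path has exactly one nontrivial symmetry — reversal — giving Aut(G) of order 2.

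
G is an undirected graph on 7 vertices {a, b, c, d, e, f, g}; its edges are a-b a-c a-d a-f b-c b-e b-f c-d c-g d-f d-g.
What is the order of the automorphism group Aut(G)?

Degrees alone do not determine every vertex (e.g. a and b both have degree 4), but their neighbour-degree multisets differ: N(a) has degrees [3, 4, 4, 4] while N(b) has degrees [1, 3, 4, 4]. Repeating this refinement separates all vertices, so the only automorphism is the identity.

1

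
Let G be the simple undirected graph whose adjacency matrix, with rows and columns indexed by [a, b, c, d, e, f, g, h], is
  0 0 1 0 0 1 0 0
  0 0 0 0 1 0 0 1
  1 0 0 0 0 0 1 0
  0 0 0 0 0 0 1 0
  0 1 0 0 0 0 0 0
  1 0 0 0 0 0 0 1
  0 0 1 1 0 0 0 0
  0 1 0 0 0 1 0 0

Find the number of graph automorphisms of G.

2

The degree sequence is [2, 2, 2, 1, 1, 2, 2, 2]; the two degree-1 vertices d and e are the ends of a path, so G = P_8. The only nontrivial automorphism of a path is the end-to-end reflection, so Aut(G) ≅ Z_2.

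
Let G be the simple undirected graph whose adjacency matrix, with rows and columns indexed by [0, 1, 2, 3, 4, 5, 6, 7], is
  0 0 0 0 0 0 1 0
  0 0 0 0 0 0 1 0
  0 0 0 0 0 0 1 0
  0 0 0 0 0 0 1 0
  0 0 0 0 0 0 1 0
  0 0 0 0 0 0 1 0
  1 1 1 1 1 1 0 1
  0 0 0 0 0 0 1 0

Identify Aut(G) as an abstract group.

Vertex 6 has degree 7 and every other vertex has degree 1, so G is the star K_{1,7} with centre 6. The 7 leaves are pairwise interchangeable while the centre is fixed, giving Aut(G) = S_7.

the symmetric group on 7 letters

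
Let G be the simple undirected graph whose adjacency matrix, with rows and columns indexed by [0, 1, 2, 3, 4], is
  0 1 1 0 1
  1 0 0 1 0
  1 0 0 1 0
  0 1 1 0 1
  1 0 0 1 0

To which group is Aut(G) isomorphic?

The vertices split by degree into {0, 3} (degree 3) and {1, 2, 4} (degree 2); every edge runs between the two parts, so G is the complete bipartite graph K_{2,3}. The parts have unequal sizes, so no automorphism swaps them; each part is permuted independently, giving S_2 × S_3 of order 2!·3! = 12.

S_2 × S_3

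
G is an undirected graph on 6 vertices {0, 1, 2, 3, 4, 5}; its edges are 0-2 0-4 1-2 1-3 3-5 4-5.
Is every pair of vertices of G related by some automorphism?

Yes

G is 2-regular and connected on 6 vertices, i.e. the cycle C_6. The automorphisms of the 6-cycle are exactly the symmetries of a regular 6-gon: the dihedral group D_6, |D_6| = 12. This group acts transitively on the 6 vertices.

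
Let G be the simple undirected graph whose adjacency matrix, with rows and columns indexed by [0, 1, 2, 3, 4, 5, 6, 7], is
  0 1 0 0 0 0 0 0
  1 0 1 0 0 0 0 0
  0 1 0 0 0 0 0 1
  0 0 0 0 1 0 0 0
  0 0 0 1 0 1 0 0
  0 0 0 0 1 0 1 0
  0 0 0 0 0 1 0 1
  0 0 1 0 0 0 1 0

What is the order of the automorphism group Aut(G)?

The degree sequence is [1, 2, 2, 1, 2, 2, 2, 2]; the two degree-1 vertices 0 and 3 are the ends of a path, so G = P_8. A path has exactly one nontrivial symmetry — reversal — giving Aut(G) of order 2.

2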